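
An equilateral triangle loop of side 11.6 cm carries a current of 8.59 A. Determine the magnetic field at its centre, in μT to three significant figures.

Each side is a finite straight segment at perpendicular distance d = a/(2 tan(π/3)) = 0.03349 m from the centre, with end-angles ±π/3.
One side contributes B₁ = (μ₀I/4πd)·2 sin(π/3) = 4.44×10⁻⁵ T.
All 3 sides add in the same direction: B = 3 × 4.44×10⁻⁵ = 1.33×10⁻⁴ T.

B ≈ 133 μT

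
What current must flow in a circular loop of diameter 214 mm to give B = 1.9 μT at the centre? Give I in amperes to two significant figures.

At the centre of a circular loop B = μ₀I/(2R), so I = 2RB/μ₀.
With R = 0.107 m, I = 2 × 0.107 × 1.90×10⁻⁶ / (4π×10⁻⁷) = 0.324 A.

I ≈ 0.32 A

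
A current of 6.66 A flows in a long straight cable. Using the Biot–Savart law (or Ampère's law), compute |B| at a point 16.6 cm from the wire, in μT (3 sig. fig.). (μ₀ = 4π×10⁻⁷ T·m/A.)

B ≈ 8.02 μT

For an infinitely long straight wire, B = μ₀I/(2πd).
B = (4π×10⁻⁷ × 6.66) / (2π × 0.166) = 8.02×10⁻⁶ T.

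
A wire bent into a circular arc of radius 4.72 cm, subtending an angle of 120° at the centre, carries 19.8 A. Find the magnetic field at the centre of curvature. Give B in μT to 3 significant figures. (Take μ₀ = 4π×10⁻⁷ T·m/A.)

The Biot–Savart field of a circular arc at its centre is B = μ₀Iφ/(4πR), with φ = 2.094 rad.
B = (4π×10⁻⁷ × 19.8 × 2.094) / (4π × 0.0472) = 8.79×10⁻⁵ T.

B ≈ 87.9 μT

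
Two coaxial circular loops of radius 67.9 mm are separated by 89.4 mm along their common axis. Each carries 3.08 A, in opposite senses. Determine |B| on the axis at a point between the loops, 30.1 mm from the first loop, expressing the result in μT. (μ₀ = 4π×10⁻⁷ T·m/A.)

Each loop contributes B = μ₀IR²/[2(R²+z²)^(3/2)] on the axis, with z measured from that loop.
Loop 1 (z = 0.0301 m): B₁ = 2.18×10⁻⁵ T. Loop 2 (z = 0.0593 m): B₂ = 1.22×10⁻⁵ T.
The fields oppose: B = |B₁ − B₂| = 9.60×10⁻⁶ T.

B ≈ 9.60 μT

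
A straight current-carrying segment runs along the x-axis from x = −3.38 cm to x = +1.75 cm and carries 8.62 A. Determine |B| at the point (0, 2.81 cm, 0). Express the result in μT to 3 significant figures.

B ≈ 39.8 μT

For a finite straight segment, B = (μ₀I/4πd)(sinθ₁ + sinθ₂), where θ₁, θ₂ are the angles from the perpendicular to each end.
The perpendicular distance is d = 0.0281 m; the end-offsets along the wire are a = 0.0338 m and b = 0.0175 m.
sinθ₁ = 0.0338/√(0.0338²+0.0281²) = 0.7690; sinθ₂ = 0.0175/√(0.0175²+0.0281²) = 0.5286.
B = (4π×10⁻⁷ × 8.62) / (4π × 0.0281) × (0.7690 + 0.5286) = 3.98×10⁻⁵ T.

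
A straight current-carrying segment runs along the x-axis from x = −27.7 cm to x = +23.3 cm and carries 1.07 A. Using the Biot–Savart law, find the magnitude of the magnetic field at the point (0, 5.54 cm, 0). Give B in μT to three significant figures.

For a finite straight segment, B = (μ₀I/4πd)(sinθ₁ + sinθ₂), where θ₁, θ₂ are the angles from the perpendicular to each end.
The perpendicular distance is d = 0.0554 m; the end-offsets along the wire are a = 0.277 m and b = 0.233 m.
sinθ₁ = 0.277/√(0.277²+0.0554²) = 0.9806; sinθ₂ = 0.233/√(0.233²+0.0554²) = 0.9729.
B = (4π×10⁻⁷ × 1.07) / (4π × 0.0554) × (0.9806 + 0.9729) = 3.77×10⁻⁶ T.

B ≈ 3.77 μT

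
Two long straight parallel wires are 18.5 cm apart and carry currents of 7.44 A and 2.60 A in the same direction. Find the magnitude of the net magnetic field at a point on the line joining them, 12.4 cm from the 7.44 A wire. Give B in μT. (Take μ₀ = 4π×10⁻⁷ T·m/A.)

B ≈ 3.48 μT

Each long wire gives B = μ₀I/(2πd). Distances are d₁ = 0.124 m and d₂ = 0.061 m.
B₁ = 1.20×10⁻⁵ T, B₂ = 8.52×10⁻⁶ T.
Between parallel currents the two contributions point in opposite directions, so they subtract. B = |B₁ − B₂| = |1.20×10⁻⁵ − 8.52×10⁻⁶| = 3.48×10⁻⁶ T.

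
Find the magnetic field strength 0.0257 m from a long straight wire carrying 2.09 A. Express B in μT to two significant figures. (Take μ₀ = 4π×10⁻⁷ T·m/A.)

For an infinitely long straight wire, B = μ₀I/(2πd).
B = (4π×10⁻⁷ × 2.09) / (2π × 0.0257) = 1.63×10⁻⁵ T.

B ≈ 16 μT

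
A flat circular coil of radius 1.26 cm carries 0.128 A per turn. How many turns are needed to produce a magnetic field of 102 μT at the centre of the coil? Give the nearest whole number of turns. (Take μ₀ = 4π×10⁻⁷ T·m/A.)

N = 16

For an N-turn coil, B = Nμ₀I/(2R). A single turn gives B₁ = 6.38×10⁻⁶ T with R = 0.0126 m.
N = B/B₁ = 1.02×10⁻⁴ / 6.38×10⁻⁶ = 15.98.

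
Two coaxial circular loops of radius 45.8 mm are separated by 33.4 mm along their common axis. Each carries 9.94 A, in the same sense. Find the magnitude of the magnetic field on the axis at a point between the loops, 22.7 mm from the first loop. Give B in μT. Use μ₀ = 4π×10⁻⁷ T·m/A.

Each loop contributes B = μ₀IR²/[2(R²+z²)^(3/2)] on the axis, with z measured from that loop.
Loop 1 (z = 0.0227 m): B₁ = 9.81×10⁻⁵ T. Loop 2 (z = 0.0107 m): B₂ = 1.26×10⁻⁴ T.
The fields add: B = B₁ + B₂ = 2.24×10⁻⁴ T.

B ≈ 224 μT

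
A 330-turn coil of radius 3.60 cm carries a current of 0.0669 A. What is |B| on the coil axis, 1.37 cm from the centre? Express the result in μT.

B ≈ 315 μT

For an N-turn flat coil, B = Nμ₀IR²/[2(R²+z²)^(3/2)] with R = 0.036 m, z = 0.0137 m.
B = 330 × 9.53×10⁻⁷ T = 3.15×10⁻⁴ T.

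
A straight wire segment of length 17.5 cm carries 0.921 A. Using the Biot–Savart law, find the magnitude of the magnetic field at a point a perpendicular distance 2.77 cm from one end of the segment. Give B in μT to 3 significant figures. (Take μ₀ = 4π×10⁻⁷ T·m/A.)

For a finite straight segment, B = (μ₀I/4πd)(sinθ₁ + sinθ₂), where θ₁, θ₂ are the angles from the perpendicular to each end.
The perpendicular foot is at one end, so the two end-offsets along the wire are 0 and L = 0.175 m.
sinθ₁ = 0/√(0²+0.0277²) = 0.0000; sinθ₂ = 0.175/√(0.175²+0.0277²) = 0.9877.
B = (4π×10⁻⁷ × 0.921) / (4π × 0.0277) × (0.0000 + 0.9877) = 3.28×10⁻⁶ T.

B ≈ 3.28 μT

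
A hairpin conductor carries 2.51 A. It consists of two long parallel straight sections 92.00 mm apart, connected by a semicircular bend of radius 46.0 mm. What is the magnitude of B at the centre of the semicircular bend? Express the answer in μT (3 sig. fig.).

The semicircular arc contributes B_arc = μ₀I·π/(4πR) = μ₀I/(4R) = 1.71×10⁻⁵ T.
Each semi-infinite lead is at perpendicular distance R = 0.046 m from the centre, with the perpendicular foot at its near end, so it contributes μ₀I/(4πR); both point the same way, together 1.09×10⁻⁵ T.
Arc and leads all point the same direction: B = 1.71×10⁻⁵ + 1.09×10⁻⁵ = 2.81×10⁻⁵ T.

B ≈ 28.1 μT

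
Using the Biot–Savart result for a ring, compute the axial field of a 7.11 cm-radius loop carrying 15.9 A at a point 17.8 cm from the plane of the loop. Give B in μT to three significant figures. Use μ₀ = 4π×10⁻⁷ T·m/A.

On the axis of a circular loop, B = μ₀IR² / [2(R²+z²)^(3/2)].
R² + z² = (0.0711)² + (0.178)² = 0.03674 m², and (R²+z²)^(3/2) = 7.04×10⁻³ m³.
B = (4π×10⁻⁷ × 15.9 × 0.005055) / (2 × 7.04×10⁻³) = 7.17×10⁻⁶ T.

B ≈ 7.17 μT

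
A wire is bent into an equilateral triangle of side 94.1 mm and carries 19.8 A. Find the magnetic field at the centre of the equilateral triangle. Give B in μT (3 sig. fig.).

B ≈ 379 μT

Each side is a finite straight segment at perpendicular distance d = a/(2 tan(π/3)) = 0.02716 m from the centre, with end-angles ±π/3.
One side contributes B₁ = (μ₀I/4πd)·2 sin(π/3) = 1.26×10⁻⁴ T.
All 3 sides add in the same direction: B = 3 × 1.26×10⁻⁴ = 3.79×10⁻⁴ T.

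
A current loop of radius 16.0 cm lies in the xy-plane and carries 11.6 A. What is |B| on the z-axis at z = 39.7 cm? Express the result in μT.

On the axis of a circular loop, B = μ₀IR² / [2(R²+z²)^(3/2)].
R² + z² = (0.16)² + (0.397)² = 0.1832 m², and (R²+z²)^(3/2) = 7.84×10⁻² m³.
B = (4π×10⁻⁷ × 11.6 × 0.0256) / (2 × 7.84×10⁻²) = 2.38×10⁻⁶ T.

B ≈ 2.38 μT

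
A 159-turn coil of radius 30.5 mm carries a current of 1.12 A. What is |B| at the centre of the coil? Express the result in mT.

For an N-turn flat coil, B = Nμ₀I/(2R) with R = 0.0305 m.
B = 159 × 2.31×10⁻⁵ T = 3.67×10⁻³ T.

B ≈ 3.67 mT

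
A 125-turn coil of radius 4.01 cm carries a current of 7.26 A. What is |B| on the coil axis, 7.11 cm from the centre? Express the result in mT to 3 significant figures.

For an N-turn flat coil, B = Nμ₀IR²/[2(R²+z²)^(3/2)] with R = 0.0401 m, z = 0.0711 m.
B = 125 × 1.35×10⁻⁵ T = 1.69×10⁻³ T.

B ≈ 1.69 mT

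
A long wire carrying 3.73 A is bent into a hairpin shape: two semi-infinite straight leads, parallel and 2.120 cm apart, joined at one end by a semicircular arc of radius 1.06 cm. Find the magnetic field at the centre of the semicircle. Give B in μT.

The semicircular arc contributes B_arc = μ₀I·π/(4πR) = μ₀I/(4R) = 1.11×10⁻⁴ T.
Each semi-infinite lead is at perpendicular distance R = 0.0106 m from the centre, with the perpendicular foot at its near end, so it contributes μ₀I/(4πR); both point the same way, together 7.04×10⁻⁵ T.
Arc and leads all point the same direction: B = 1.11×10⁻⁴ + 7.04×10⁻⁵ = 1.81×10⁻⁴ T.

B ≈ 181 μT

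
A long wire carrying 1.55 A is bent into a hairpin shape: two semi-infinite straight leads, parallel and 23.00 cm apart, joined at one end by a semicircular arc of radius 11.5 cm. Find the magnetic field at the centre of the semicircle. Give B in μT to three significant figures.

The semicircular arc contributes B_arc = μ₀I·π/(4πR) = μ₀I/(4R) = 4.23×10⁻⁶ T.
Each semi-infinite lead is at perpendicular distance R = 0.115 m from the centre, with the perpendicular foot at its near end, so it contributes μ₀I/(4πR); both point the same way, together 2.70×10⁻⁶ T.
Arc and leads all point the same direction: B = 4.23×10⁻⁶ + 2.70×10⁻⁶ = 6.93×10⁻⁶ T.

B ≈ 6.93 μT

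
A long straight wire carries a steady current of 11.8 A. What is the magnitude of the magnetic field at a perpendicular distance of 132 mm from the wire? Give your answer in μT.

B ≈ 17.9 μT

For an infinitely long straight wire, B = μ₀I/(2πd).
B = (4π×10⁻⁷ × 11.8) / (2π × 0.132) = 1.79×10⁻⁵ T.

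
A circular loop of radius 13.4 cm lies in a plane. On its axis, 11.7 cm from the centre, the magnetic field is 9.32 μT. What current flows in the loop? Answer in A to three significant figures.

I ≈ 4.65 A

On the axis of a loop, B = μ₀IR²/[2(R²+z²)^(3/2)], so I = 2B(R²+z²)^(3/2)/(μ₀R²).
R² + z² = 0.01796 + 0.01369 = 0.03164 m²; raised to 3/2 gives 5.63×10⁻³ m³.
I = 2 × 9.32×10⁻⁶ × 5.63×10⁻³ / (1.26×10⁻⁶ × 0.01796) = 4.65 A.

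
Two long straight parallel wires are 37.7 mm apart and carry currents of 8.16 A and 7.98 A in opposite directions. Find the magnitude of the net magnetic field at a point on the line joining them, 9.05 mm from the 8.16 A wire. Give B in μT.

B ≈ 236 μT

Each long wire gives B = μ₀I/(2πd). Distances are d₁ = 0.00905 m and d₂ = 0.02865 m.
B₁ = 1.80×10⁻⁴ T, B₂ = 5.57×10⁻⁵ T.
Between antiparallel currents both contributions point the same way, so they add. B = B₁ + B₂ = 1.80×10⁻⁴ + 5.57×10⁻⁵ = 2.36×10⁻⁴ T.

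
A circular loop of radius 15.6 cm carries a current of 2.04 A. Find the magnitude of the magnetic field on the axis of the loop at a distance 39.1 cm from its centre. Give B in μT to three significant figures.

On the axis of a circular loop, B = μ₀IR² / [2(R²+z²)^(3/2)].
R² + z² = (0.156)² + (0.391)² = 0.1772 m², and (R²+z²)^(3/2) = 7.46×10⁻² m³.
B = (4π×10⁻⁷ × 2.04 × 0.02434) / (2 × 7.46×10⁻²) = 4.18×10⁻⁷ T.

B ≈ 0.418 μT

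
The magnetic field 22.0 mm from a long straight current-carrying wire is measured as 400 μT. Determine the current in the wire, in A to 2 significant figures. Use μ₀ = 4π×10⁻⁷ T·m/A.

For a long straight wire B = μ₀I/(2πd), so I = 2πdB/μ₀.
I = 2π × 0.022 × 4.00×10⁻⁴ / (4π×10⁻⁷) = 44.0 A.

I ≈ 44 A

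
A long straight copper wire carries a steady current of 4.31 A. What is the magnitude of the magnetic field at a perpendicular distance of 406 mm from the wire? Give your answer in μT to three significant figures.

B ≈ 2.12 μT

For an infinitely long straight wire, B = μ₀I/(2πd).
B = (4π×10⁻⁷ × 4.31) / (2π × 0.406) = 2.12×10⁻⁶ T.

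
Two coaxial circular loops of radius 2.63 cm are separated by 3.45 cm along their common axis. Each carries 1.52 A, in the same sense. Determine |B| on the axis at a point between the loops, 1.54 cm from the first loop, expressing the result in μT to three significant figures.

Each loop contributes B = μ₀IR²/[2(R²+z²)^(3/2)] on the axis, with z measured from that loop.
Loop 1 (z = 0.0154 m): B₁ = 2.33×10⁻⁵ T. Loop 2 (z = 0.0191 m): B₂ = 1.92×10⁻⁵ T.
The fields add: B = B₁ + B₂ = 4.26×10⁻⁵ T.

B ≈ 42.6 μT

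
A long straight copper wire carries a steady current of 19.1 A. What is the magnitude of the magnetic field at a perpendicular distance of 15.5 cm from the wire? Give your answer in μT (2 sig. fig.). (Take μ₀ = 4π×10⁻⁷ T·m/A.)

B ≈ 25 μT

For an infinitely long straight wire, B = μ₀I/(2πd).
B = (4π×10⁻⁷ × 19.1) / (2π × 0.155) = 2.46×10⁻⁵ T.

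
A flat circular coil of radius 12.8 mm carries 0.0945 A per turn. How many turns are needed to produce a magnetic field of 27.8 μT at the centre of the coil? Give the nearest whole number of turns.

For an N-turn coil, B = Nμ₀I/(2R). A single turn gives B₁ = 4.64×10⁻⁶ T with R = 0.0128 m.
N = B/B₁ = 2.78×10⁻⁵ / 4.64×10⁻⁶ = 5.99.

N = 6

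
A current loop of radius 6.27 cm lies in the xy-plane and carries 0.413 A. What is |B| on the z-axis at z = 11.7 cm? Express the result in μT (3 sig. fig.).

B ≈ 0.436 μT

On the axis of a circular loop, B = μ₀IR² / [2(R²+z²)^(3/2)].
R² + z² = (0.0627)² + (0.117)² = 0.01762 m², and (R²+z²)^(3/2) = 2.34×10⁻³ m³.
B = (4π×10⁻⁷ × 0.413 × 0.003931) / (2 × 2.34×10⁻³) = 4.36×10⁻⁷ T.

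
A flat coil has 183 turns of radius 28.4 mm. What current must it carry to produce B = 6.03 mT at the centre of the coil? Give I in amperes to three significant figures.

For an N-turn coil, B = Nμ₀I/(2R) with R = 0.0284 m, so I = 2RB/(Nμ₀) = 2 × 0.0284 × 6.03×10⁻³ / (183 × 4π×10⁻⁷) = 1.49 A.

I ≈ 1.49 A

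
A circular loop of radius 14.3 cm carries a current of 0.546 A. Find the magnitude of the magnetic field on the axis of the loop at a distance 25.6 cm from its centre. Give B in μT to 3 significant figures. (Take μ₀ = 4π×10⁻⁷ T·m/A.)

On the axis of a circular loop, B = μ₀IR² / [2(R²+z²)^(3/2)].
R² + z² = (0.143)² + (0.256)² = 0.08599 m², and (R²+z²)^(3/2) = 2.52×10⁻² m³.
B = (4π×10⁻⁷ × 0.546 × 0.02045) / (2 × 2.52×10⁻²) = 2.78×10⁻⁷ T.

B ≈ 0.278 μT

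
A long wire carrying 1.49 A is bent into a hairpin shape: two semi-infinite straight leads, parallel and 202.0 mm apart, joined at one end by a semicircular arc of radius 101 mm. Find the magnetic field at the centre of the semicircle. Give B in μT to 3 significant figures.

B ≈ 7.59 μT

The semicircular arc contributes B_arc = μ₀I·π/(4πR) = μ₀I/(4R) = 4.63×10⁻⁶ T.
Each semi-infinite lead is at perpendicular distance R = 0.101 m from the centre, with the perpendicular foot at its near end, so it contributes μ₀I/(4πR); both point the same way, together 2.95×10⁻⁶ T.
Arc and leads all point the same direction: B = 4.63×10⁻⁶ + 2.95×10⁻⁶ = 7.59×10⁻⁶ T.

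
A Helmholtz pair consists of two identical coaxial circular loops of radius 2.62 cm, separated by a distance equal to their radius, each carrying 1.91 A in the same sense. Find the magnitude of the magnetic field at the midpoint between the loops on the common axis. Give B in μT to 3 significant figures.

B ≈ 65.6 μT

Each loop contributes B = μ₀IR²/[2(R²+z²)^(3/2)] on the axis, with z measured from that loop.
Loop 1 (z = 0.0131 m): B₁ = 3.28×10⁻⁵ T. Loop 2 (z = 0.0131 m): B₂ = 3.28×10⁻⁵ T.
The fields add: B = B₁ + B₂ = 6.56×10⁻⁵ T.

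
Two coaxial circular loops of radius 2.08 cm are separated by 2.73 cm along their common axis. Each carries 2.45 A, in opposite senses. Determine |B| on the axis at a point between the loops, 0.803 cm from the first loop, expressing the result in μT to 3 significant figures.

Each loop contributes B = μ₀IR²/[2(R²+z²)^(3/2)] on the axis, with z measured from that loop.
Loop 1 (z = 0.00803 m): B₁ = 6.01×10⁻⁵ T. Loop 2 (z = 0.01927 m): B₂ = 2.92×10⁻⁵ T.
The fields oppose: B = |B₁ − B₂| = 3.09×10⁻⁵ T.

B ≈ 30.9 μT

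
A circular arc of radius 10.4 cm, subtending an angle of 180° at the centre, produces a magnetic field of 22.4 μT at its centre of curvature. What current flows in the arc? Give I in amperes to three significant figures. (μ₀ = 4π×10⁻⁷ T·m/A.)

I ≈ 7.42 A

For a circular arc, B = μ₀Iφ/(4πR) with φ in radians; here φ = 3.142 rad.
So I = 4πRB/(μ₀φ) = 4π × 0.104 × 2.24×10⁻⁵ / (4π×10⁻⁷ × 3.142) = 7.42 A.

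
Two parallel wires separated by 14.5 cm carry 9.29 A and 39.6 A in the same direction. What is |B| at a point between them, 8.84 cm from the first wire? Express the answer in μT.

Each long wire gives B = μ₀I/(2πd). Distances are d₁ = 0.0884 m and d₂ = 0.0566 m.
B₁ = 2.10×10⁻⁵ T, B₂ = 1.40×10⁻⁴ T.
Between parallel currents the two contributions point in opposite directions, so they subtract. B = |B₁ − B₂| = |2.10×10⁻⁵ − 1.40×10⁻⁴| = 1.19×10⁻⁴ T.

B ≈ 119 μT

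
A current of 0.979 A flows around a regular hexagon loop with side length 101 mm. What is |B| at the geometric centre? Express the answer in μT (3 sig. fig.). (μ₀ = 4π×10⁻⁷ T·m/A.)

Each side is a finite straight segment at perpendicular distance d = a/(2 tan(π/6)) = 0.08747 m from the centre, with end-angles ±π/6.
One side contributes B₁ = (μ₀I/4πd)·2 sin(π/6) = 1.12×10⁻⁶ T.
All 6 sides add in the same direction: B = 6 × 1.12×10⁻⁶ = 6.72×10⁻⁶ T.

B ≈ 6.72 μT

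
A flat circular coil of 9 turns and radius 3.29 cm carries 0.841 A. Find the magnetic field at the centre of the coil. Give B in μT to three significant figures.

B ≈ 145 μT

For an N-turn flat coil, B = Nμ₀I/(2R) with R = 0.0329 m.
B = 9 × 1.61×10⁻⁵ T = 1.45×10⁻⁴ T.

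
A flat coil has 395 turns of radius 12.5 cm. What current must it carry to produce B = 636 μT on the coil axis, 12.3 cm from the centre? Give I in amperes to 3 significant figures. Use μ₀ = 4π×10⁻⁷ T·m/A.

For an N-turn coil, B = Nμ₀IR²/[2(R²+z²)^(3/2)] with R = 0.125 m, z = 0.123 m, so I = 2B(R²+z²)^(3/2)/(Nμ₀R²) = 2 × 6.36×10⁻⁴ × 5.39×10⁻³ / (395 × 4π×10⁻⁷ × 0.01562) = 0.885 A.

I ≈ 0.885 A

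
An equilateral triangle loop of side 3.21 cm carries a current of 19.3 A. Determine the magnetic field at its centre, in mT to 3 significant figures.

Each side is a finite straight segment at perpendicular distance d = a/(2 tan(π/3)) = 0.009266 m from the centre, with end-angles ±π/3.
One side contributes B₁ = (μ₀I/4πd)·2 sin(π/3) = 3.61×10⁻⁴ T.
All 3 sides add in the same direction: B = 3 × 3.61×10⁻⁴ = 1.08×10⁻³ T.

B ≈ 1.08 mT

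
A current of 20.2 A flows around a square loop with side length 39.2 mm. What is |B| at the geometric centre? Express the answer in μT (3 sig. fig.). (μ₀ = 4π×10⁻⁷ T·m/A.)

Each side is a finite straight segment at perpendicular distance d = a/(2 tan(π/4)) = 0.0196 m from the centre, with end-angles ±π/4.
One side contributes B₁ = (μ₀I/4πd)·2 sin(π/4) = 1.46×10⁻⁴ T.
All 4 sides add in the same direction: B = 4 × 1.46×10⁻⁴ = 5.83×10⁻⁴ T.

B ≈ 583 μT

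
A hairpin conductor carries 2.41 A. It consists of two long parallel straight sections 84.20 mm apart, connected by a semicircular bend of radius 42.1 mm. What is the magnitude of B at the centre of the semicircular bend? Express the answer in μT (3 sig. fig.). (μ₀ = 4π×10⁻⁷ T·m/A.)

B ≈ 29.4 μT

The semicircular arc contributes B_arc = μ₀I·π/(4πR) = μ₀I/(4R) = 1.80×10⁻⁵ T.
Each semi-infinite lead is at perpendicular distance R = 0.0421 m from the centre, with the perpendicular foot at its near end, so it contributes μ₀I/(4πR); both point the same way, together 1.14×10⁻⁵ T.
Arc and leads all point the same direction: B = 1.80×10⁻⁵ + 1.14×10⁻⁵ = 2.94×10⁻⁵ T.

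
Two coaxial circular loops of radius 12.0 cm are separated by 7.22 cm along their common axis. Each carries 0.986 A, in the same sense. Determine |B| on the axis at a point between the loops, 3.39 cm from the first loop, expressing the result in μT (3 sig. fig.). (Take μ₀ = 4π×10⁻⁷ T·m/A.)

Each loop contributes B = μ₀IR²/[2(R²+z²)^(3/2)] on the axis, with z measured from that loop.
Loop 1 (z = 0.0339 m): B₁ = 4.60×10⁻⁶ T. Loop 2 (z = 0.0383 m): B₂ = 4.46×10⁻⁶ T.
The fields add: B = B₁ + B₂ = 9.06×10⁻⁶ T.

B ≈ 9.06 μT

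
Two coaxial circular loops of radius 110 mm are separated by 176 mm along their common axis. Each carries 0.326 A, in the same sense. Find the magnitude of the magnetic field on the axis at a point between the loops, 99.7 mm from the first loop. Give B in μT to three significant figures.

Each loop contributes B = μ₀IR²/[2(R²+z²)^(3/2)] on the axis, with z measured from that loop.
Loop 1 (z = 0.0997 m): B₁ = 7.57×10⁻⁷ T. Loop 2 (z = 0.0763 m): B₂ = 1.03×10⁻⁶ T.
The fields add: B = B₁ + B₂ = 1.79×10⁻⁶ T.

B ≈ 1.79 μT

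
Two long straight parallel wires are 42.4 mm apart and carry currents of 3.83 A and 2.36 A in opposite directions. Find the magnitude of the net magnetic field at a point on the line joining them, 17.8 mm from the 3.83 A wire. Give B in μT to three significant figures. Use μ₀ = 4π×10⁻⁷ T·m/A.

Each long wire gives B = μ₀I/(2πd). Distances are d₁ = 0.0178 m and d₂ = 0.0246 m.
B₁ = 4.30×10⁻⁵ T, B₂ = 1.92×10⁻⁵ T.
Between antiparallel currents both contributions point the same way, so they add. B = B₁ + B₂ = 4.30×10⁻⁵ + 1.92×10⁻⁵ = 6.22×10⁻⁵ T.

B ≈ 62.2 μT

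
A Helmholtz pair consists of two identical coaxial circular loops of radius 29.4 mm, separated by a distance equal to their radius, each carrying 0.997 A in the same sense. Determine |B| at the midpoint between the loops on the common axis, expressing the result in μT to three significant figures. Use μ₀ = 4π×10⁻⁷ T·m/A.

Each loop contributes B = μ₀IR²/[2(R²+z²)^(3/2)] on the axis, with z measured from that loop.
Loop 1 (z = 0.0147 m): B₁ = 1.52×10⁻⁵ T. Loop 2 (z = 0.0147 m): B₂ = 1.52×10⁻⁵ T.
The fields add: B = B₁ + B₂ = 3.05×10⁻⁵ T.

B ≈ 30.5 μT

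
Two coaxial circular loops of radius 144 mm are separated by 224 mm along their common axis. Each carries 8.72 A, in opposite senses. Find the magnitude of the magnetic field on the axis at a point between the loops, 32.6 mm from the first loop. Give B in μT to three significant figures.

Each loop contributes B = μ₀IR²/[2(R²+z²)^(3/2)] on the axis, with z measured from that loop.
Loop 1 (z = 0.0326 m): B₁ = 3.53×10⁻⁵ T. Loop 2 (z = 0.1914 m): B₂ = 8.27×10⁻⁶ T.
The fields oppose: B = |B₁ − B₂| = 2.70×10⁻⁵ T.

B ≈ 27.0 μT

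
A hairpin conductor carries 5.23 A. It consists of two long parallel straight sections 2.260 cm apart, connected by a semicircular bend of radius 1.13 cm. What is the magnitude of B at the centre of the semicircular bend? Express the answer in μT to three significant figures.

B ≈ 238 μT

The semicircular arc contributes B_arc = μ₀I·π/(4πR) = μ₀I/(4R) = 1.45×10⁻⁴ T.
Each semi-infinite lead is at perpendicular distance R = 0.0113 m from the centre, with the perpendicular foot at its near end, so it contributes μ₀I/(4πR); both point the same way, together 9.26×10⁻⁵ T.
Arc and leads all point the same direction: B = 1.45×10⁻⁴ + 9.26×10⁻⁵ = 2.38×10⁻⁴ T.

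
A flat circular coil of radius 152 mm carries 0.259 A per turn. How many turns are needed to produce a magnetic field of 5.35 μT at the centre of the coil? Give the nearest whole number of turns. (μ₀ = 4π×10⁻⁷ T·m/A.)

For an N-turn coil, B = Nμ₀I/(2R). A single turn gives B₁ = 1.07×10⁻⁶ T with R = 0.152 m.
N = B/B₁ = 5.35×10⁻⁶ / 1.07×10⁻⁶ = 5.00.

N = 5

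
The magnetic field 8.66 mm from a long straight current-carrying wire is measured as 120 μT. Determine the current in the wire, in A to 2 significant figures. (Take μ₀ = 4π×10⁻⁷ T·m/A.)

For a long straight wire B = μ₀I/(2πd), so I = 2πdB/μ₀.
I = 2π × 0.00866 × 1.20×10⁻⁴ / (4π×10⁻⁷) = 5.20 A.

I ≈ 5.2 A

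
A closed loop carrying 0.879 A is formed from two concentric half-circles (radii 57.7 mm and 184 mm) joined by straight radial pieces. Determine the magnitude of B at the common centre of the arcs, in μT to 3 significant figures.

The radial connectors point toward the centre, so dl × r̂ = 0 and they contribute nothing.
Each semicircle gives μ₀I/(4R): inner arc 4.79×10⁻⁶ T, outer arc 1.50×10⁻⁶ T.
The two arcs carry current in opposite angular senses, so their fields oppose: B = |4.79×10⁻⁶ − 1.50×10⁻⁶| = 3.29×10⁻⁶ T.

B ≈ 3.29 μT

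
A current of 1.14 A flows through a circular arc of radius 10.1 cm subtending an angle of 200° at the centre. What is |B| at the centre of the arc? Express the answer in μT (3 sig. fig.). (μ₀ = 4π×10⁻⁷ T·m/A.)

B ≈ 3.94 μT

The Biot–Savart field of a circular arc at its centre is B = μ₀Iφ/(4πR), with φ = 3.491 rad.
B = (4π×10⁻⁷ × 1.14 × 3.491) / (4π × 0.101) = 3.94×10⁻⁶ T.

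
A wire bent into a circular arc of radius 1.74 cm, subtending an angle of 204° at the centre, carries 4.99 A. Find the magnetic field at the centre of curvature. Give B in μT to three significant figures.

B ≈ 102 μT

The Biot–Savart field of a circular arc at its centre is B = μ₀Iφ/(4πR), with φ = 3.56 rad.
B = (4π×10⁻⁷ × 4.99 × 3.56) / (4π × 0.0174) = 1.02×10⁻⁴ T.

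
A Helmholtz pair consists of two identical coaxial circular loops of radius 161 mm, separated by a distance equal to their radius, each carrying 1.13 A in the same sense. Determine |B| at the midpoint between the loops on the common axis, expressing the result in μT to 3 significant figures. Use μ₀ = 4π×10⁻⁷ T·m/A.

B ≈ 6.31 μT

Each loop contributes B = μ₀IR²/[2(R²+z²)^(3/2)] on the axis, with z measured from that loop.
Loop 1 (z = 0.0805 m): B₁ = 3.16×10⁻⁶ T. Loop 2 (z = 0.0805 m): B₂ = 3.16×10⁻⁶ T.
The fields add: B = B₁ + B₂ = 6.31×10⁻⁶ T.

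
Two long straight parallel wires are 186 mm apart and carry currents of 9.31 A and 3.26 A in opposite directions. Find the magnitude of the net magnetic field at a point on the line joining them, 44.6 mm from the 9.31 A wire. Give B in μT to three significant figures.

B ≈ 46.4 μT

Each long wire gives B = μ₀I/(2πd). Distances are d₁ = 0.0446 m and d₂ = 0.1414 m.
B₁ = 4.17×10⁻⁵ T, B₂ = 4.61×10⁻⁶ T.
Between antiparallel currents both contributions point the same way, so they add. B = B₁ + B₂ = 4.17×10⁻⁵ + 4.61×10⁻⁶ = 4.64×10⁻⁵ T.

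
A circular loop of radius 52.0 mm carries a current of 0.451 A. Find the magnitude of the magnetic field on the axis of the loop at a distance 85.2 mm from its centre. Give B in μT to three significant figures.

On the axis of a circular loop, B = μ₀IR² / [2(R²+z²)^(3/2)].
R² + z² = (0.052)² + (0.0852)² = 0.009963 m², and (R²+z²)^(3/2) = 9.94×10⁻⁴ m³.
B = (4π×10⁻⁷ × 0.451 × 0.002704) / (2 × 9.94×10⁻⁴) = 7.71×10⁻⁷ T.

B ≈ 0.771 μT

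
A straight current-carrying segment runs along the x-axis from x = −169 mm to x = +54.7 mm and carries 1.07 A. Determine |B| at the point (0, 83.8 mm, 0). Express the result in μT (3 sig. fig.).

For a finite straight segment, B = (μ₀I/4πd)(sinθ₁ + sinθ₂), where θ₁, θ₂ are the angles from the perpendicular to each end.
The perpendicular distance is d = 0.0838 m; the end-offsets along the wire are a = 0.169 m and b = 0.0547 m.
sinθ₁ = 0.169/√(0.169²+0.0838²) = 0.8959; sinθ₂ = 0.0547/√(0.0547²+0.0838²) = 0.5466.
B = (4π×10⁻⁷ × 1.07) / (4π × 0.0838) × (0.8959 + 0.5466) = 1.84×10⁻⁶ T.

B ≈ 1.84 μT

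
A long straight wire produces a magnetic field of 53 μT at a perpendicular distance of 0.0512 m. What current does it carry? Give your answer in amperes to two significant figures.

For a long straight wire B = μ₀I/(2πd), so I = 2πdB/μ₀.
I = 2π × 0.0512 × 5.30×10⁻⁵ / (4π×10⁻⁷) = 13.6 A.

I ≈ 14 A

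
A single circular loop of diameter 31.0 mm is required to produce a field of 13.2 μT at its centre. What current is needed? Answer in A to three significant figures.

At the centre of a circular loop B = μ₀I/(2R), so I = 2RB/μ₀.
With R = 0.0155 m, I = 2 × 0.0155 × 1.32×10⁻⁵ / (4π×10⁻⁷) = 0.326 A.

I ≈ 0.326 A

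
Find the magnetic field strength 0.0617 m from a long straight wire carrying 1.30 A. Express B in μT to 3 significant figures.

For an infinitely long straight wire, B = μ₀I/(2πd).
B = (4π×10⁻⁷ × 1.30) / (2π × 0.0617) = 4.21×10⁻⁶ T.

B ≈ 4.21 μT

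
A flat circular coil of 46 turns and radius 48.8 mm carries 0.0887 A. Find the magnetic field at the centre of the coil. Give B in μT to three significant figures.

B ≈ 52.5 μT

For an N-turn flat coil, B = Nμ₀I/(2R) with R = 0.0488 m.
B = 46 × 1.14×10⁻⁶ T = 5.25×10⁻⁵ T.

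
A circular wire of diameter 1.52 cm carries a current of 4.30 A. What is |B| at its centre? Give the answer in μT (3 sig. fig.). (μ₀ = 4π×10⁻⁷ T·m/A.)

B ≈ 355 μT

At the centre of a circular loop the Biot–Savart law gives B = μ₀I/(2R) (so R = 0.0076 m).
B = (4π×10⁻⁷ × 4.30) / (2 × 0.0076) = 3.55×10⁻⁴ T.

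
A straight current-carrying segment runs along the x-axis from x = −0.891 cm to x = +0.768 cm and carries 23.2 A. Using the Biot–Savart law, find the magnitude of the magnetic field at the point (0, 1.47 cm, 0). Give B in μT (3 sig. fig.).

For a finite straight segment, B = (μ₀I/4πd)(sinθ₁ + sinθ₂), where θ₁, θ₂ are the angles from the perpendicular to each end.
The perpendicular distance is d = 0.0147 m; the end-offsets along the wire are a = 0.00891 m and b = 0.00768 m.
sinθ₁ = 0.00891/√(0.00891²+0.0147²) = 0.5183; sinθ₂ = 0.00768/√(0.00768²+0.0147²) = 0.4631.
B = (4π×10⁻⁷ × 23.2) / (4π × 0.0147) × (0.5183 + 0.4631) = 1.55×10⁻⁴ T.

B ≈ 155 μT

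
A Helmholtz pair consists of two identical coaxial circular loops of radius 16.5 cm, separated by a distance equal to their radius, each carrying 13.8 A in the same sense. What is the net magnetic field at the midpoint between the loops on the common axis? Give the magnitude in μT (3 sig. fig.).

B ≈ 75.2 μT

Each loop contributes B = μ₀IR²/[2(R²+z²)^(3/2)] on the axis, with z measured from that loop.
Loop 1 (z = 0.0825 m): B₁ = 3.76×10⁻⁵ T. Loop 2 (z = 0.0825 m): B₂ = 3.76×10⁻⁵ T.
The fields add: B = B₁ + B₂ = 7.52×10⁻⁵ T.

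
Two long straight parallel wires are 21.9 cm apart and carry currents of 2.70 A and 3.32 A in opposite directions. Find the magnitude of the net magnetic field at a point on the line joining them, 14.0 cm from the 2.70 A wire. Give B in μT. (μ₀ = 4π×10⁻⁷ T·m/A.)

Each long wire gives B = μ₀I/(2πd). Distances are d₁ = 0.14 m and d₂ = 0.079 m.
B₁ = 3.86×10⁻⁶ T, B₂ = 8.41×10⁻⁶ T.
Between antiparallel currents both contributions point the same way, so they add. B = B₁ + B₂ = 3.86×10⁻⁶ + 8.41×10⁻⁶ = 1.23×10⁻⁵ T.

B ≈ 12.3 μT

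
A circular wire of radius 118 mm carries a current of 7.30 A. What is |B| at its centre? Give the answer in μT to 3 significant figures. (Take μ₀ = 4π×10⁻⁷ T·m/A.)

At the centre of a circular loop the Biot–Savart law gives B = μ₀I/(2R).
B = (4π×10⁻⁷ × 7.30) / (2 × 0.118) = 3.89×10⁻⁵ T.

B ≈ 38.9 μT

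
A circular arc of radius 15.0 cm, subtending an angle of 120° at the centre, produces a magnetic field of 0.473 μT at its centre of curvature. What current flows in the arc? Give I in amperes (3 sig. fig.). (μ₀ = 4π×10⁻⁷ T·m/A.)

I ≈ 0.339 A

For a circular arc, B = μ₀Iφ/(4πR) with φ in radians; here φ = 2.094 rad.
So I = 4πRB/(μ₀φ) = 4π × 0.15 × 4.73×10⁻⁷ / (4π×10⁻⁷ × 2.094) = 0.339 A.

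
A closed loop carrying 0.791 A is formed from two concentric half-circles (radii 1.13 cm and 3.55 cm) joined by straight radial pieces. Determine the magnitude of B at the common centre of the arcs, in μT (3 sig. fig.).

The radial connectors point toward the centre, so dl × r̂ = 0 and they contribute nothing.
Each semicircle gives μ₀I/(4R): inner arc 2.20×10⁻⁵ T, outer arc 7.00×10⁻⁶ T.
The two arcs carry current in opposite angular senses, so their fields oppose: B = |2.20×10⁻⁵ − 7.00×10⁻⁶| = 1.50×10⁻⁵ T.

B ≈ 15.0 μT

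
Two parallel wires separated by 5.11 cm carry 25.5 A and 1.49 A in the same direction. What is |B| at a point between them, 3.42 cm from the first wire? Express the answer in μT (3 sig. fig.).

B ≈ 131 μT

Each long wire gives B = μ₀I/(2πd). Distances are d₁ = 0.0342 m and d₂ = 0.0169 m.
B₁ = 1.49×10⁻⁴ T, B₂ = 1.76×10⁻⁵ T.
Between parallel currents the two contributions point in opposite directions, so they subtract. B = |B₁ − B₂| = |1.49×10⁻⁴ − 1.76×10⁻⁵| = 1.31×10⁻⁴ T.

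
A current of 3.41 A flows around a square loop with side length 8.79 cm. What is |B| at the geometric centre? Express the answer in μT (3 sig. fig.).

Each side is a finite straight segment at perpendicular distance d = a/(2 tan(π/4)) = 0.04395 m from the centre, with end-angles ±π/4.
One side contributes B₁ = (μ₀I/4πd)·2 sin(π/4) = 1.10×10⁻⁵ T.
All 4 sides add in the same direction: B = 4 × 1.10×10⁻⁵ = 4.39×10⁻⁵ T.

B ≈ 43.9 μT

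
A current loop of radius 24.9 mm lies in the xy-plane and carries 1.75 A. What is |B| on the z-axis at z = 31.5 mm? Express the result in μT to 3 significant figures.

B ≈ 10.5 μT

On the axis of a circular loop, B = μ₀IR² / [2(R²+z²)^(3/2)].
R² + z² = (0.0249)² + (0.0315)² = 0.001612 m², and (R²+z²)^(3/2) = 6.47×10⁻⁵ m³.
B = (4π×10⁻⁷ × 1.75 × 0.00062) / (2 × 6.47×10⁻⁵) = 1.05×10⁻⁵ T.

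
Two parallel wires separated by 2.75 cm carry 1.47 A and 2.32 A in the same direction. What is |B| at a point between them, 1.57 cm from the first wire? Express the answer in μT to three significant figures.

Each long wire gives B = μ₀I/(2πd). Distances are d₁ = 0.0157 m and d₂ = 0.0118 m.
B₁ = 1.87×10⁻⁵ T, B₂ = 3.93×10⁻⁵ T.
Between parallel currents the two contributions point in opposite directions, so they subtract. B = |B₁ − B₂| = |1.87×10⁻⁵ − 3.93×10⁻⁵| = 2.06×10⁻⁵ T.

B ≈ 20.6 μT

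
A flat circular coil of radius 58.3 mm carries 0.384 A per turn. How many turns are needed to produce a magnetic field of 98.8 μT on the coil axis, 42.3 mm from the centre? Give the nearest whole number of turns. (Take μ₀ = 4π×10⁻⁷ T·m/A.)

For an N-turn coil, B = Nμ₀IR²/[2(R²+z²)^(3/2)]. A single turn gives B₁ = 2.19×10⁻⁶ T with R = 0.0583 m, z = 0.0423 m.
N = B/B₁ = 9.88×10⁻⁵ / 2.19×10⁻⁶ = 45.02.

N = 45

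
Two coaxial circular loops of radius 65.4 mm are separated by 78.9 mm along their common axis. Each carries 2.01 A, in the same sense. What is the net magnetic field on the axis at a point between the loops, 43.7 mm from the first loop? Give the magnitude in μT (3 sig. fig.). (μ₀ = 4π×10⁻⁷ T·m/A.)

Each loop contributes B = μ₀IR²/[2(R²+z²)^(3/2)] on the axis, with z measured from that loop.
Loop 1 (z = 0.0437 m): B₁ = 1.11×10⁻⁵ T. Loop 2 (z = 0.0352 m): B₂ = 1.32×10⁻⁵ T.
The fields add: B = B₁ + B₂ = 2.43×10⁻⁵ T.

B ≈ 24.3 μT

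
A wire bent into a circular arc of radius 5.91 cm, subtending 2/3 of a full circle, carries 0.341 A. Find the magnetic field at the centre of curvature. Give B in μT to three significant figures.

B ≈ 2.42 μT

The Biot–Savart field of a circular arc at its centre is B = μ₀Iφ/(4πR), with φ = 4.189 rad.
B = (4π×10⁻⁷ × 0.341 × 4.189) / (4π × 0.0591) = 2.42×10⁻⁶ T.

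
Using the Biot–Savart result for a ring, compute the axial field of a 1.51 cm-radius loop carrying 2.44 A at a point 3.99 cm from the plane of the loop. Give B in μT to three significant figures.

B ≈ 4.50 μT

On the axis of a circular loop, B = μ₀IR² / [2(R²+z²)^(3/2)].
R² + z² = (0.0151)² + (0.0399)² = 0.00182 m², and (R²+z²)^(3/2) = 7.76×10⁻⁵ m³.
B = (4π×10⁻⁷ × 2.44 × 0.000228) / (2 × 7.76×10⁻⁵) = 4.50×10⁻⁶ T.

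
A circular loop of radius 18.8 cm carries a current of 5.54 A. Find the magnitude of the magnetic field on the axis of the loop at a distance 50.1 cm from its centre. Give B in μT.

B ≈ 0.803 μT

On the axis of a circular loop, B = μ₀IR² / [2(R²+z²)^(3/2)].
R² + z² = (0.188)² + (0.501)² = 0.2863 m², and (R²+z²)^(3/2) = 0.153 m³.
B = (4π×10⁻⁷ × 5.54 × 0.03534) / (2 × 0.153) = 8.03×10⁻⁷ T.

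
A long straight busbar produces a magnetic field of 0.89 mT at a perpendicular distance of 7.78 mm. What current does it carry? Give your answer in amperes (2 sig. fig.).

For a long straight wire B = μ₀I/(2πd), so I = 2πdB/μ₀.
I = 2π × 0.00778 × 8.90×10⁻⁴ / (4π×10⁻⁷) = 34.6 A.

I ≈ 35 A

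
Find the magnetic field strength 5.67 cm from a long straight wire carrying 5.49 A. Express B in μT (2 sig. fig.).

B ≈ 19 μT

For an infinitely long straight wire, B = μ₀I/(2πd).
B = (4π×10⁻⁷ × 5.49) / (2π × 0.0567) = 1.94×10⁻⁵ T.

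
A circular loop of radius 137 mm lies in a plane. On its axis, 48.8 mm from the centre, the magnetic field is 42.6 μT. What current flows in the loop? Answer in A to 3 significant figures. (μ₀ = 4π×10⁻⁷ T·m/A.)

I ≈ 11.1 A

On the axis of a loop, B = μ₀IR²/[2(R²+z²)^(3/2)], so I = 2B(R²+z²)^(3/2)/(μ₀R²).
R² + z² = 0.01877 + 0.002381 = 0.02115 m²; raised to 3/2 gives 3.08×10⁻³ m³.
I = 2 × 4.26×10⁻⁵ × 3.08×10⁻³ / (1.26×10⁻⁶ × 0.01877) = 11.1 A.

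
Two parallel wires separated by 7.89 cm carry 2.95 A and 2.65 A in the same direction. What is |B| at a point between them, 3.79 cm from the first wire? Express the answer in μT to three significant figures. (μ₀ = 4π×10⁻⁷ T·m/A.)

Each long wire gives B = μ₀I/(2πd). Distances are d₁ = 0.0379 m and d₂ = 0.041 m.
B₁ = 1.56×10⁻⁵ T, B₂ = 1.29×10⁻⁵ T.
Between parallel currents the two contributions point in opposite directions, so they subtract. B = |B₁ − B₂| = |1.56×10⁻⁵ − 1.29×10⁻⁵| = 2.64×10⁻⁶ T.

B ≈ 2.64 μT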